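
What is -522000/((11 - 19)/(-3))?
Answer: -195750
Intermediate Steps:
-522000/((11 - 19)/(-3)) = -522000/((-8*(-1/3))) = -522000/8/3 = -522000*3/8 = -116*3375/2 = -195750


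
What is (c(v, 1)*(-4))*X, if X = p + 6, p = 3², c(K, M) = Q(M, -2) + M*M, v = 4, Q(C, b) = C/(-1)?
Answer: 0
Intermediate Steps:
Q(C, b) = -C (Q(C, b) = C*(-1) = -C)
c(K, M) = M² - M (c(K, M) = -M + M*M = -M + M² = M² - M)
p = 9
X = 15 (X = 9 + 6 = 15)
(c(v, 1)*(-4))*X = ((1*(-1 + 1))*(-4))*15 = ((1*0)*(-4))*15 = (0*(-4))*15 = 0*15 = 0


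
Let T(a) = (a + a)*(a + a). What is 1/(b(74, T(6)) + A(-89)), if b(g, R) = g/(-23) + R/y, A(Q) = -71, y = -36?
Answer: -23/1799 ≈ -0.012785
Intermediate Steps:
T(a) = 4*a² (T(a) = (2*a)*(2*a) = 4*a²)
b(g, R) = -g/23 - R/36 (b(g, R) = g/(-23) + R/(-36) = g*(-1/23) + R*(-1/36) = -g/23 - R/36)
1/(b(74, T(6)) + A(-89)) = 1/((-1/23*74 - 6²/9) - 71) = 1/((-74/23 - 36/9) - 71) = 1/((-74/23 - 1/36*144) - 71) = 1/((-74/23 - 4) - 71) = 1/(-166/23 - 71) = 1/(-1799/23) = -23/1799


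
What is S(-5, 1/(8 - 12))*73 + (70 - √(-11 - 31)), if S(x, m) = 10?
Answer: 800 - I*√42 ≈ 800.0 - 6.4807*I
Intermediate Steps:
S(-5, 1/(8 - 12))*73 + (70 - √(-11 - 31)) = 10*73 + (70 - √(-11 - 31)) = 730 + (70 - √(-42)) = 730 + (70 - I*√42) = 800 - I*√42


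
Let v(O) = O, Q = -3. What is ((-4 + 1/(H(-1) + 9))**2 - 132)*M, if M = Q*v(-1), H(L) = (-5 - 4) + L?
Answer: -321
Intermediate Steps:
H(L) = -9 + L
M = 3 (M = -3*(-1) = 3)
((-4 + 1/(H(-1) + 9))**2 - 132)*M = ((-4 + 1/((-9 - 1) + 9))**2 - 132)*3 = ((-4 + 1/(-10 + 9))**2 - 132)*3 = ((-4 + 1/(-1))**2 - 132)*3 = ((-4 - 1)**2 - 132)*3 = ((-5)**2 - 132)*3 = (25 - 132)*3 = -107*3 = -321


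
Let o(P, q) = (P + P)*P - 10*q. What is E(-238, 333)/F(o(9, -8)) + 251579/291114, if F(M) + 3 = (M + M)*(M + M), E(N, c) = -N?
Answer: 59002420619/68194327842 ≈ 0.86521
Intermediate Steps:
o(P, q) = -10*q + 2*P² (o(P, q) = (2*P)*P - 10*q = 2*P² - 10*q = -10*q + 2*P²)
F(M) = -3 + 4*M² (F(M) = -3 + (M + M)*(M + M) = -3 + (2*M)*(2*M) = -3 + 4*M²)
E(-238, 333)/F(o(9, -8)) + 251579/291114 = (-1*(-238))/(-3 + 4*(-10*(-8) + 2*9²)²) + 251579/291114 = 238/(-3 + 4*(80 + 2*81)²) + 251579*(1/291114) = 238/(-3 + 4*(80 + 162)²) + 251579/291114 = 238/(-3 + 4*242²) + 251579/291114 = 238/(-3 + 4*58564) + 251579/291114 = 238/(-3 + 234256) + 251579/291114 = 238/234253 + 251579/291114 = 59002420619/68194327842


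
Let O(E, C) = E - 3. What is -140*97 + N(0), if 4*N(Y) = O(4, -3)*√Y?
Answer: -13580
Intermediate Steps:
O(E, C) = -3 + E
N(Y) = √Y/4 (N(Y) = ((-3 + 4)*√Y)/4 = (1*√Y)/4 = √Y/4)
-140*97 + N(0) = -140*97 + √0/4 = -13580 + (¼)*0 = -13580 + 0 = -13580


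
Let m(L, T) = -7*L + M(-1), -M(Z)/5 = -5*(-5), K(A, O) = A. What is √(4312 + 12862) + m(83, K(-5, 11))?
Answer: -706 + √17174 ≈ -574.95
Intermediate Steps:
M(Z) = -125 (M(Z) = -(-25)*(-5) = -5*25 = -125)
m(L, T) = -125 - 7*L (m(L, T) = -7*L - 125 = -125 - 7*L)
√(4312 + 12862) + m(83, K(-5, 11)) = √(4312 + 12862) + (-125 - 7*83) = √17174 + (-125 - 581) = √17174 - 706 = -706 + √17174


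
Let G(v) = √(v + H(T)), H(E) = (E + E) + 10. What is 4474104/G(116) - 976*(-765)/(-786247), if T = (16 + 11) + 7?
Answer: -746640/786247 + 2237052*√194/97 ≈ 3.2122e+5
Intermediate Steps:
T = 34 (T = 27 + 7 = 34)
H(E) = 10 + 2*E (H(E) = 2*E + 10 = 10 + 2*E)
G(v) = √(78 + v) (G(v) = √(v + (10 + 2*34)) = √(v + (10 + 68)) = √(v + 78) = √(78 + v))
4474104/G(116) - 976*(-765)/(-786247) = 4474104/(√(78 + 116)) - 976*(-765)/(-786247) = 4474104/(√194) + 746640*(-1/786247) = 4474104*(√194/194) - 746640/786247 = 2237052*√194/97 - 746640/786247 = -746640/786247 + 2237052*√194/97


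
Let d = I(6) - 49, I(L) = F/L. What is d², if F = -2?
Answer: 21904/9 ≈ 2433.8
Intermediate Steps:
I(L) = -2/L
d = -148/3 (d = -2/6 - 49 = -2*⅙ - 49 = -⅓ - 49 = -148/3 ≈ -49.333)
d² = (-148/3)² = 21904/9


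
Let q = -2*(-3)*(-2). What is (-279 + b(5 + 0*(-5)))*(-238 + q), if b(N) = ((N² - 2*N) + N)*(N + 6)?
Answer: 14750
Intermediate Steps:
b(N) = (6 + N)*(N² - N) (b(N) = (N² - N)*(6 + N) = (6 + N)*(N² - N))
q = -12 (q = 6*(-2) = -12)
(-279 + b(5 + 0*(-5)))*(-238 + q) = (-279 + (5 + 0*(-5))*(-6 + (5 + 0*(-5))² + 5*(5 + 0*(-5))))*(-238 - 12) = (-279 + (5 + 0)*(-6 + (5 + 0)² + 5*(5 + 0)))*(-250) = (-279 + 5*(-6 + 5² + 5*5))*(-250) = (-279 + 5*(-6 + 25 + 25))*(-250) = (-279 + 5*44)*(-250) = (-279 + 220)*(-250) = -59*(-250) = 14750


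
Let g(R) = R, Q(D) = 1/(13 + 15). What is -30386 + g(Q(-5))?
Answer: -850807/28 ≈ -30386.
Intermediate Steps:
Q(D) = 1/28
-30386 + g(Q(-5)) = -30386 + 1/28 = -850807/28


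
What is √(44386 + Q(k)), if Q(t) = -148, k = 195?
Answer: √44238 ≈ 210.33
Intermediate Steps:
√(44386 + Q(k)) = √(44386 - 148) = √44238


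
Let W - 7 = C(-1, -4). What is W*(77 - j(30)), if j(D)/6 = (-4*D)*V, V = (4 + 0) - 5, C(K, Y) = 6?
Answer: -8359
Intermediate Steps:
W = 13 (W = 7 + 6 = 13)
V = -1 (V = 4 - 5 = -1)
j(D) = 24*D (j(D) = 6*(-4*D*(-1)) = 6*(4*D) = 24*D)
W*(77 - j(30)) = 13*(77 - 24*30) = 13*(77 - 1*720) = 13*(77 - 720) = 13*(-643) = -8359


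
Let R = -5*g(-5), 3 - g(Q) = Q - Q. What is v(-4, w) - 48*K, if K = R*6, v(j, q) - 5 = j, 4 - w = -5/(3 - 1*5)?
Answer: 4321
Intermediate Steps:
w = 3/2 (w = 4 - (-5)/(3 - 1*5) = 4 - (-5)/(3 - 5) = 4 - (-5)/(-2) = 4 - (-5)*(-1)/2 = 4 - 1*5/2 = 4 - 5/2 = 3/2 ≈ 1.5000)
v(j, q) = 5 + j
g(Q) = 3 (g(Q) = 3 - (Q - Q) = 3 - 1*0 = 3 + 0 = 3)
R = -15 (R = -5*3 = -15)
K = -90 (K = -15*6 = -90)
v(-4, w) - 48*K = (5 - 4) - 48*(-90) = 1 + 4320 = 4321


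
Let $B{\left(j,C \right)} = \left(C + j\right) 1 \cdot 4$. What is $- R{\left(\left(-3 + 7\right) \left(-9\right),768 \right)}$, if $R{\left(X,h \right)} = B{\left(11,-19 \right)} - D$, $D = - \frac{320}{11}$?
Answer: $\frac{32}{11} \approx 2.9091$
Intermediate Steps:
$B{\left(j,C \right)} = 4 C + 4 j$ ($B{\left(j,C \right)} = \left(C + j\right) 4 = 4 C + 4 j$)
$D = - \frac{320}{11}$ ($D = \left(-320\right) \frac{1}{11} = - \frac{320}{11} \approx -29.091$)
$R{\left(X,h \right)} = - \frac{32}{11}$ ($R{\left(X,h \right)} = \left(4 \left(-19\right) + 4 \cdot 11\right) - - \frac{320}{11} = \left(-76 + 44\right) + \frac{320}{11} = -32 + \frac{320}{11} = - \frac{32}{11}$)
$- R{\left(\left(-3 + 7\right) \left(-9\right),768 \right)} = \left(-1\right) \left(- \frac{32}{11}\right) = \frac{32}{11}$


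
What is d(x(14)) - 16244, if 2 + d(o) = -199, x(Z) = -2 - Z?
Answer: -16445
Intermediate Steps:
d(o) = -201 (d(o) = -2 - 199 = -201)
d(x(14)) - 16244 = -201 - 16244 = -16445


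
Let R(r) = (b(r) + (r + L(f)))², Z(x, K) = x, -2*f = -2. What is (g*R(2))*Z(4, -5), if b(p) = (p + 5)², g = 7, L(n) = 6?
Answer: 90972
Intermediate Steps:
f = 1 (f = -½*(-2) = 1)
b(p) = (5 + p)²
R(r) = (6 + r + (5 + r)²)² (R(r) = ((5 + r)² + (r + 6))² = ((5 + r)² + (6 + r))² = (6 + r + (5 + r)²)²)
(g*R(2))*Z(4, -5) = (7*(6 + 2 + (5 + 2)²)²)*4 = (7*(6 + 2 + 7²)²)*4 = (7*(6 + 2 + 49)²)*4 = (7*57²)*4 = (7*3249)*4 = 22743*4 = 90972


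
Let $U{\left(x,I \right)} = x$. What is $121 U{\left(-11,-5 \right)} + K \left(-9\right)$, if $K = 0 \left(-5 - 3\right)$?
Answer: $-1331$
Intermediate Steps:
$K = 0$ ($K = 0 \left(-8\right) = 0$)
$121 U{\left(-11,-5 \right)} + K \left(-9\right) = 121 \left(-11\right) + 0 \left(-9\right) = -1331 + 0 = -1331$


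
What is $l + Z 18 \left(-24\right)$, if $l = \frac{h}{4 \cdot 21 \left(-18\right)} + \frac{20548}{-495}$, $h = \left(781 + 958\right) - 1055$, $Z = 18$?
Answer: $- \frac{4925317}{630} \approx -7818.0$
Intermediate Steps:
$h = 684$ ($h = 1739 - 1055 = 684$)
$l = - \frac{26437}{630}$ ($l = \frac{684}{4 \cdot 21 \left(-18\right)} + \frac{20548}{-495} = \frac{684}{84 \left(-18\right)} + 20548 \left(- \frac{1}{495}\right) = \frac{684}{-1512} - \frac{1868}{45} = 684 \left(- \frac{1}{1512}\right) - \frac{1868}{45} = - \frac{19}{42} - \frac{1868}{45} = - \frac{26437}{630} \approx -41.964$)
$l + Z 18 \left(-24\right) = - \frac{26437}{630} + 18 \cdot 18 \left(-24\right) = - \frac{26437}{630} + 324 \left(-24\right) = - \frac{26437}{630} - 7776 = - \frac{4925317}{630}$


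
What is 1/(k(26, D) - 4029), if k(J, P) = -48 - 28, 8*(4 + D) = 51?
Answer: -1/4105 ≈ -0.00024361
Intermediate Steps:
D = 19/8 (D = -4 + (⅛)*51 = -4 + 51/8 = 19/8 ≈ 2.3750)
k(J, P) = -76
1/(k(26, D) - 4029) = 1/(-76 - 4029) = 1/(-4105) = -1/4105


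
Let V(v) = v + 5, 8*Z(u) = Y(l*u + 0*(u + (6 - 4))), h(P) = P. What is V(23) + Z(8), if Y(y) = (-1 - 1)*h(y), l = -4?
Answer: 36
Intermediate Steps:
Y(y) = -2*y (Y(y) = (-1 - 1)*y = -2*y)
Z(u) = u (Z(u) = (-2*(-4*u + 0*(u + (6 - 4))))/8 = (-2*(-4*u + 0*(u + 2)))/8 = (-2*(-4*u + 0*(2 + u)))/8 = (-2*(-4*u + 0))/8 = (-(-8)*u)/8 = (8*u)/8 = u)
V(v) = 5 + v
V(23) + Z(8) = (5 + 23) + 8 = 28 + 8 = 36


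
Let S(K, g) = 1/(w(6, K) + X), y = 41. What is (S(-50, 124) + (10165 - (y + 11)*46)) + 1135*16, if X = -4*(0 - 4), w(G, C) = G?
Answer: 570527/22 ≈ 25933.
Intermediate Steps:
X = 16 (X = -4*(-4) = 16)
S(K, g) = 1/22 (S(K, g) = 1/(6 + 16) = 1/22)
(S(-50, 124) + (10165 - (y + 11)*46)) + 1135*16 = (1/22 + (10165 - (41 + 11)*46)) + 1135*16 = (1/22 + (10165 - 52*46)) + 18160 = (1/22 + (10165 - 1*2392)) + 18160 = (1/22 + (10165 - 2392)) + 18160 = (1/22 + 7773) + 18160 = 171007/22 + 18160 = 570527/22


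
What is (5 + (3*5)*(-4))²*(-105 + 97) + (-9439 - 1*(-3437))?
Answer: -30202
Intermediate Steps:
(5 + (3*5)*(-4))²*(-105 + 97) + (-9439 - 1*(-3437)) = (5 + 15*(-4))²*(-8) + (-9439 + 3437) = (5 - 60)²*(-8) - 6002 = (-55)²*(-8) - 6002 = 3025*(-8) - 6002 = -24200 - 6002 = -30202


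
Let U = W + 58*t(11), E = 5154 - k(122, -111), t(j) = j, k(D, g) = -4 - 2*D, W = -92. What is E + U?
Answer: 5948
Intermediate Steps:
E = 5402 (E = 5154 - (-4 - 2*122) = 5154 - (-4 - 244) = 5154 - 1*(-248) = 5154 + 248 = 5402)
U = 546 (U = -92 + 58*11 = -92 + 638 = 546)
E + U = 5402 + 546 = 5948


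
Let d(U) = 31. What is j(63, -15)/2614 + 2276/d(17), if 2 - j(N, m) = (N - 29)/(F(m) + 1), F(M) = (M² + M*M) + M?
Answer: 1296996141/17665412 ≈ 73.420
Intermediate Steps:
F(M) = M + 2*M² (F(M) = (M² + M²) + M = 2*M² + M = M + 2*M²)
j(N, m) = 2 - (-29 + N)/(1 + m*(1 + 2*m)) (j(N, m) = 2 - (N - 29)/(m*(1 + 2*m) + 1) = 2 - (-29 + N)/(1 + m*(1 + 2*m)))
j(63, -15)/2614 + 2276/d(17) = ((31 - 1*63 + 2*(-15)*(1 + 2*(-15)))/(1 - 15*(1 + 2*(-15))))/2614 + 2276/31 = ((31 - 63 + 2*(-15)*(1 - 30))/(1 - 15*(1 - 30)))*(1/2614) + 2276*(1/31) = ((31 - 63 + 2*(-15)*(-29))/(1 - 15*(-29)))*(1/2614) + 2276/31 = ((31 - 63 + 870)/(1 + 435))*(1/2614) + 2276/31 = (838/436)*(1/2614) + 2276/31 = ((1/436)*838)*(1/2614) + 2276/31 = (419/218)*(1/2614) + 2276/31 = 419/569852 + 2276/31 = 1296996141/17665412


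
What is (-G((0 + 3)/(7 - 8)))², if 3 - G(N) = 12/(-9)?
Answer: 169/9 ≈ 18.778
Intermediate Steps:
G(N) = 13/3 (G(N) = 3 - 12/(-9) = 3 - 12*(-1)/9 = 3 - 1*(-4/3) = 3 + 4/3 = 13/3)
(-G((0 + 3)/(7 - 8)))² = (-1*13/3)² = (-13/3)² = 169/9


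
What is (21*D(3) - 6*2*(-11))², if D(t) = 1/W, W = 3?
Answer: 19321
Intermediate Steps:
D(t) = ⅓ (D(t) = 1/3 = ⅓)
(21*D(3) - 6*2*(-11))² = (21*(⅓) - 6*2*(-11))² = (7 - 12*(-11))² = (7 + 132)² = 139² = 19321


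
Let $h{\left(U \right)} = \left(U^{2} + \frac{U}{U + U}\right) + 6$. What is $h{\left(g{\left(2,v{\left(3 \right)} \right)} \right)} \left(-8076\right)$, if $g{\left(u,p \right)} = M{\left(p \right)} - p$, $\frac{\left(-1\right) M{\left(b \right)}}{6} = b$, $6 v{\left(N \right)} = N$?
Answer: $-151425$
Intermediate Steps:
$v{\left(N \right)} = \frac{N}{6}$
$M{\left(b \right)} = - 6 b$
$g{\left(u,p \right)} = - 7 p$ ($g{\left(u,p \right)} = - 6 p - p = - 7 p$)
$h{\left(U \right)} = \frac{13}{2} + U^{2}$ ($h{\left(U \right)} = \left(U^{2} + \frac{U}{2 U}\right) + 6 = \left(U^{2} + \frac{1}{2 U} U\right) + 6 = \left(U^{2} + \frac{1}{2}\right) + 6 = \left(\frac{1}{2} + U^{2}\right) + 6 = \frac{13}{2} + U^{2}$)
$h{\left(g{\left(2,v{\left(3 \right)} \right)} \right)} \left(-8076\right) = \left(\frac{13}{2} + \left(- 7 \cdot \frac{1}{6} \cdot 3\right)^{2}\right) \left(-8076\right) = \left(\frac{13}{2} + \left(\left(-7\right) \frac{1}{2}\right)^{2}\right) \left(-8076\right) = \left(\frac{13}{2} + \left(- \frac{7}{2}\right)^{2}\right) \left(-8076\right) = \left(\frac{13}{2} + \frac{49}{4}\right) \left(-8076\right) = \frac{75}{4} \left(-8076\right) = -151425$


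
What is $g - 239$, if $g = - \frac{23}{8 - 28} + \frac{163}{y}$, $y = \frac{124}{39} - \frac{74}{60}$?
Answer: $- \frac{779721}{5060} \approx -154.09$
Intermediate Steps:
$y = \frac{253}{130}$ ($y = 124 \cdot \frac{1}{39} - \frac{37}{30} = \frac{124}{39} - \frac{37}{30} = \frac{253}{130} \approx 1.9462$)
$g = \frac{429619}{5060}$ ($g = - \frac{23}{8 - 28} + \frac{163}{\frac{253}{130}} = - \frac{23}{8 - 28} + 163 \cdot \frac{130}{253} = - \frac{23}{-20} + \frac{21190}{253} = \left(-23\right) \left(- \frac{1}{20}\right) + \frac{21190}{253} = \frac{23}{20} + \frac{21190}{253} = \frac{429619}{5060} \approx 84.905$)
$g - 239 = \frac{429619}{5060} - 239 = - \frac{779721}{5060}$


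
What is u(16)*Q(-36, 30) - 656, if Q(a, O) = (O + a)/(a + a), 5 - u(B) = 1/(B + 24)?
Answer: -314681/480 ≈ -655.58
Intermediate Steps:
u(B) = 5 - 1/(24 + B) (u(B) = 5 - 1/(B + 24) = 5 - 1/(24 + B))
Q(a, O) = (O + a)/(2*a) (Q(a, O) = (O + a)/((2*a)) = (O + a)*(1/(2*a)) = (O + a)/(2*a))
u(16)*Q(-36, 30) - 656 = ((119 + 5*16)/(24 + 16))*((½)*(30 - 36)/(-36)) - 656 = ((119 + 80)/40)*((½)*(-1/36)*(-6)) - 656 = ((1/40)*199)*(1/12) - 656 = (199/40)*(1/12) - 656 = 199/480 - 656 = -314681/480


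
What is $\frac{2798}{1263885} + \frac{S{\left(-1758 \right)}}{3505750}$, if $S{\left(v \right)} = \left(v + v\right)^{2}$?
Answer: $\frac{1563427901306}{443086483875} \approx 3.5285$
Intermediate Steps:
$S{\left(v \right)} = 4 v^{2}$ ($S{\left(v \right)} = \left(2 v\right)^{2} = 4 v^{2}$)
$\frac{2798}{1263885} + \frac{S{\left(-1758 \right)}}{3505750} = \frac{2798}{1263885} + \frac{4 \left(-1758\right)^{2}}{3505750} = 2798 \cdot \frac{1}{1263885} + 4 \cdot 3090564 \cdot \frac{1}{3505750} = \frac{2798}{1263885} + 12362256 \cdot \frac{1}{3505750} = \frac{2798}{1263885} + \frac{6181128}{1752875} = \frac{1563427901306}{443086483875}$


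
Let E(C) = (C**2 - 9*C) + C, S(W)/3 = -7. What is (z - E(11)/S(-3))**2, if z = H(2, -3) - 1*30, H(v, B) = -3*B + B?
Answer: 24649/49 ≈ 503.04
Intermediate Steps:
S(W) = -21 (S(W) = 3*(-7) = -21)
H(v, B) = -2*B
E(C) = C**2 - 8*C
z = -24 (z = -2*(-3) - 1*30 = 6 - 30 = -24)
(z - E(11)/S(-3))**2 = (-24 - 11*(-8 + 11)/(-21))**2 = (-24 - 11*3*(-1)/21)**2 = (-24 - 33*(-1)/21)**2 = (-24 - 1*(-11/7))**2 = (-24 + 11/7)**2 = (-157/7)**2 = 24649/49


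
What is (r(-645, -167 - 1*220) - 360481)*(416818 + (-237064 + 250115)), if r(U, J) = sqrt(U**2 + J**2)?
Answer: -154959606989 + 55453101*sqrt(34) ≈ -1.5464e+11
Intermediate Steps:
r(U, J) = sqrt(J**2 + U**2)
(r(-645, -167 - 1*220) - 360481)*(416818 + (-237064 + 250115)) = (sqrt((-167 - 1*220)**2 + (-645)**2) - 360481)*(416818 + (-237064 + 250115)) = (sqrt((-167 - 220)**2 + 416025) - 360481)*(416818 + 13051) = (sqrt((-387)**2 + 416025) - 360481)*429869 = (sqrt(149769 + 416025) - 360481)*429869 = (sqrt(565794) - 360481)*429869 = (129*sqrt(34) - 360481)*429869 = (-360481 + 129*sqrt(34))*429869 = -154959606989 + 55453101*sqrt(34)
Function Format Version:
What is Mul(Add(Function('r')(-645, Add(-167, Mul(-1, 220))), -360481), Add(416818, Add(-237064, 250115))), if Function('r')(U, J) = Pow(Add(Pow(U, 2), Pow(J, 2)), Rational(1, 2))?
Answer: Add(-154959606989, Mul(55453101, Pow(34, Rational(1, 2)))) ≈ -1.5464e+11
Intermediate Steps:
Function('r')(U, J) = Pow(Add(Pow(J, 2), Pow(U, 2)), Rational(1, 2))
Mul(Add(Function('r')(-645, Add(-167, Mul(-1, 220))), -360481), Add(416818, Add(-237064, 250115))) = Mul(Add(Pow(Add(Pow(Add(-167, Mul(-1, 220)), 2), Pow(-645, 2)), Rational(1, 2)), -360481), Add(416818, Add(-237064, 250115))) = Mul(Add(Pow(Add(Pow(Add(-167, -220), 2), 416025), Rational(1, 2)), -360481), Add(416818, 13051)) = Mul(Add(Pow(Add(Pow(-387, 2), 416025), Rational(1, 2)), -360481), 429869) = Mul(Add(Pow(Add(149769, 416025), Rational(1, 2)), -360481), 429869) = Mul(Add(Pow(565794, Rational(1, 2)), -360481), 429869) = Mul(Add(Mul(129, Pow(34, Rational(1, 2))), -360481), 429869) = Mul(Add(-360481, Mul(129, Pow(34, Rational(1, 2)))), 429869) = Add(-154959606989, Mul(55453101, Pow(34, Rational(1, 2))))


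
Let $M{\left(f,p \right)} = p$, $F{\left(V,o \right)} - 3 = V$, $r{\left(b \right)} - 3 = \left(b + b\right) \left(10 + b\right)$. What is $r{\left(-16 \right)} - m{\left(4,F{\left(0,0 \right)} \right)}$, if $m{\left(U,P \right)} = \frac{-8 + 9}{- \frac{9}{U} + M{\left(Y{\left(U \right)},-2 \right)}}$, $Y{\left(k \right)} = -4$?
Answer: $\frac{3319}{17} \approx 195.24$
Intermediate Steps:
$r{\left(b \right)} = 3 + 2 b \left(10 + b\right)$ ($r{\left(b \right)} = 3 + \left(b + b\right) \left(10 + b\right) = 3 + 2 b \left(10 + b\right)$)
$F{\left(V,o \right)} = 3 + V$
$m{\left(U,P \right)} = \frac{1}{-2 - \frac{9}{U}}$ ($m{\left(U,P \right)} = \frac{-8 + 9}{- \frac{9}{U} - 2} = 1 \frac{1}{-2 - \frac{9}{U}} = \frac{1}{-2 - \frac{9}{U}}$)
$r{\left(-16 \right)} - m{\left(4,F{\left(0,0 \right)} \right)} = \left(3 + 2 \left(-16\right)^{2} + 20 \left(-16\right)\right) - \frac{4}{-9 - 8} = \left(3 + 2 \cdot 256 - 320\right) - \frac{4}{-9 - 8} = \left(3 + 512 - 320\right) - \frac{4}{-17} = 195 - 4 \left(- \frac{1}{17}\right) = 195 - - \frac{4}{17} = 195 + \frac{4}{17} = \frac{3319}{17}$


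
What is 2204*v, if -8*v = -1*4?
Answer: 1102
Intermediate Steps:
v = 1/2 (v = -(-1)*4/8 = -1/8*(-4) = 1/2 ≈ 0.50000)
2204*v = 2204*(1/2) = 1102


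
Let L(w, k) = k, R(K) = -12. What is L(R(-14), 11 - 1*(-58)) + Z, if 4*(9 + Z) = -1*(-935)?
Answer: 1175/4 ≈ 293.75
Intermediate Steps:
Z = 899/4 (Z = -9 + (-1*(-935))/4 = -9 + (¼)*935 = -9 + 935/4 = 899/4 ≈ 224.75)
L(R(-14), 11 - 1*(-58)) + Z = (11 - 1*(-58)) + 899/4 = (11 + 58) + 899/4 = 69 + 899/4 = 1175/4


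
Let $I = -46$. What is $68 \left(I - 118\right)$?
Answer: $-11152$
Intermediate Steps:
$68 \left(I - 118\right) = 68 \left(-46 - 118\right) = 68 \left(-164\right) = -11152$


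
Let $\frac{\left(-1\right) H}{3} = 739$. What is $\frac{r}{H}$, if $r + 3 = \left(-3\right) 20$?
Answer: $\frac{21}{739} \approx 0.028417$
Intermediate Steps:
$H = -2217$ ($H = \left(-3\right) 739 = -2217$)
$r = -63$ ($r = -3 - 60 = -63$)
$\frac{r}{H} = - \frac{63}{-2217} = \left(-63\right) \left(- \frac{1}{2217}\right) = \frac{21}{739}$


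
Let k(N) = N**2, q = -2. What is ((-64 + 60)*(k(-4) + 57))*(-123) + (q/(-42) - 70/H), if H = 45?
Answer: 2262613/63 ≈ 35915.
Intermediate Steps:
((-64 + 60)*(k(-4) + 57))*(-123) + (q/(-42) - 70/H) = ((-64 + 60)*((-4)**2 + 57))*(-123) + (-2/(-42) - 70/45) = -4*(16 + 57)*(-123) + (-2*(-1/42) - 70*1/45) = -4*73*(-123) + (1/21 - 14/9) = -292*(-123) - 95/63 = 35916 - 95/63 = 2262613/63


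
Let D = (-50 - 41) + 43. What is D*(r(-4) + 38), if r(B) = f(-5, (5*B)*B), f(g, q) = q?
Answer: -5664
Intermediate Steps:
D = -48 (D = -91 + 43 = -48)
r(B) = 5*B² (r(B) = (5*B)*B = 5*B²)
D*(r(-4) + 38) = -48*(5*(-4)² + 38) = -48*(5*16 + 38) = -48*(80 + 38) = -48*118 = -5664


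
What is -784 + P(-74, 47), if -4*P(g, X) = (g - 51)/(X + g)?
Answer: -84797/108 ≈ -785.16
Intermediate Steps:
P(g, X) = -(-51 + g)/(4*(X + g)) (P(g, X) = -(g - 51)/(4*(X + g)) = -(-51 + g)/(4*(X + g)))
-784 + P(-74, 47) = -784 + (51 - 1*(-74))/(4*(47 - 74)) = -784 + (¼)*(51 + 74)/(-27) = -784 + (¼)*(-1/27)*125 = -784 - 125/108 = -84797/108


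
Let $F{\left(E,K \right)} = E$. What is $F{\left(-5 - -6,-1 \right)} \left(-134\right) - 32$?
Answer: $-166$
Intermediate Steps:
$F{\left(-5 - -6,-1 \right)} \left(-134\right) - 32 = \left(-5 - -6\right) \left(-134\right) - 32 = \left(-5 + 6\right) \left(-134\right) - 32 = 1 \left(-134\right) - 32 = -134 - 32 = -166$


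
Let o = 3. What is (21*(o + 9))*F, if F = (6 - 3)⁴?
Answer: 20412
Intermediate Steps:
F = 81 (F = 3⁴ = 81)
(21*(o + 9))*F = (21*(3 + 9))*81 = (21*12)*81 = 252*81 = 20412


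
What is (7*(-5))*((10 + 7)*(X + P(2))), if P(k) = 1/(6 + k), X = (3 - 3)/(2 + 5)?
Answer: -595/8 ≈ -74.375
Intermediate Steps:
X = 0 (X = 0/7 = 0*(⅐) = 0)
(7*(-5))*((10 + 7)*(X + P(2))) = (7*(-5))*((10 + 7)*(0 + 1/(6 + 2))) = -595*(0 + 1/8) = -595*(0 + ⅛) = -595/8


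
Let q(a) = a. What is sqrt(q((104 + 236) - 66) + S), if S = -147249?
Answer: 5*I*sqrt(5879) ≈ 383.37*I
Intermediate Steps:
sqrt(q((104 + 236) - 66) + S) = sqrt(((104 + 236) - 66) - 147249) = sqrt((340 - 66) - 147249) = sqrt(274 - 147249) = sqrt(-146975) = 5*I*sqrt(5879)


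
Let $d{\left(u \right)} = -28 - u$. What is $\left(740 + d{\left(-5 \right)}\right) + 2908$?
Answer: $3625$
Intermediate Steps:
$\left(740 + d{\left(-5 \right)}\right) + 2908 = \left(740 - 23\right) + 2908 = 717 + 2908 = 3625$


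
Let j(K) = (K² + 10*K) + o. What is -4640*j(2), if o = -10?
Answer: -64960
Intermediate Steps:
j(K) = -10 + K² + 10*K (j(K) = (K² + 10*K) - 10 = -10 + K² + 10*K)
-4640*j(2) = -4640*(-10 + 2² + 10*2) = -4640*(-10 + 4 + 20) = -4640*14 = -64960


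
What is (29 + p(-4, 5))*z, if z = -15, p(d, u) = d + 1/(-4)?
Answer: -1485/4 ≈ -371.25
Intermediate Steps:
p(d, u) = -1/4 + d (p(d, u) = d - 1/4 = -1/4 + d)
(29 + p(-4, 5))*z = (29 + (-1/4 - 4))*(-15) = (29 - 17/4)*(-15) = (99/4)*(-15) = -1485/4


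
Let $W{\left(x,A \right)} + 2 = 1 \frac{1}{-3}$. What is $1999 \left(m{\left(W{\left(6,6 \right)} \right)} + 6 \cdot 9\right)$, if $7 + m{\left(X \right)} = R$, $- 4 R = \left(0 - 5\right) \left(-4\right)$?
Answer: $83958$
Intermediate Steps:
$W{\left(x,A \right)} = - \frac{7}{3}$ ($W{\left(x,A \right)} = -2 + 1 \frac{1}{-3} = -2 + 1 \left(- \frac{1}{3}\right) = -2 - \frac{1}{3} = - \frac{7}{3}$)
$R = -5$ ($R = - \frac{\left(0 - 5\right) \left(-4\right)}{4} = - \frac{\left(-5\right) \left(-4\right)}{4} = \left(- \frac{1}{4}\right) 20 = -5$)
$m{\left(X \right)} = -12$ ($m{\left(X \right)} = -7 - 5 = -12$)
$1999 \left(m{\left(W{\left(6,6 \right)} \right)} + 6 \cdot 9\right) = 1999 \left(-12 + 6 \cdot 9\right) = 1999 \left(-12 + 54\right) = 1999 \cdot 42 = 83958$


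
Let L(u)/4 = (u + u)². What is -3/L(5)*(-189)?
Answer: 567/400 ≈ 1.4175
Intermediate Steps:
L(u) = 16*u² (L(u) = 4*(u + u)² = 4*(2*u)² = 4*(4*u²) = 16*u²)
-3/L(5)*(-189) = -3/(16*5²)*(-189) = -3/(16*25)*(-189) = -3/400*(-189) = 567/400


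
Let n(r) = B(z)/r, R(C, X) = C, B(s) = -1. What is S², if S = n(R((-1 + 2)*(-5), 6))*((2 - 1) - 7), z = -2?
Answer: 36/25 ≈ 1.4400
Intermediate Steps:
n(r) = -1/r
S = -6/5 (S = (-1/((-1 + 2)*(-5)))*((2 - 1) - 7) = (-1/(1*(-5)))*(1 - 7) = -1/(-5)*(-6) = -1*(-⅕)*(-6) = (⅕)*(-6) = -6/5 ≈ -1.2000)
S² = (-6/5)² = 36/25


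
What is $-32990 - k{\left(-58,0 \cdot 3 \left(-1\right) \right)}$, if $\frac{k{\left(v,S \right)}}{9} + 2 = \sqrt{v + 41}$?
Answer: $-32972 - 9 i \sqrt{17} \approx -32972.0 - 37.108 i$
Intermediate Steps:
$k{\left(v,S \right)} = -18 + 9 \sqrt{41 + v}$ ($k{\left(v,S \right)} = -18 + 9 \sqrt{v + 41} = -18 + 9 \sqrt{41 + v}$)
$-32990 - k{\left(-58,0 \cdot 3 \left(-1\right) \right)} = -32990 - \left(-18 + 9 \sqrt{41 - 58}\right) = -32990 - \left(-18 + 9 \sqrt{-17}\right) = -32990 - \left(-18 + 9 i \sqrt{17}\right) = -32990 + \left(18 - 9 i \sqrt{17}\right) = -32972 - 9 i \sqrt{17}$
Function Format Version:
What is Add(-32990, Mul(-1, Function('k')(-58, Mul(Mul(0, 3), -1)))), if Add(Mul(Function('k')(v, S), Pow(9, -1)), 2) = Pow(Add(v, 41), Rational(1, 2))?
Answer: Add(-32972, Mul(-9, I, Pow(17, Rational(1, 2)))) ≈ Add(-32972., Mul(-37.108, I))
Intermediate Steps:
Function('k')(v, S) = Add(-18, Mul(9, Pow(Add(41, v), Rational(1, 2)))) (Function('k')(v, S) = Add(-18, Mul(9, Pow(Add(v, 41), Rational(1, 2)))) = Add(-18, Mul(9, Pow(Add(41, v), Rational(1, 2)))))
Add(-32990, Mul(-1, Function('k')(-58, Mul(Mul(0, 3), -1)))) = Add(-32990, Mul(-1, Add(-18, Mul(9, Pow(Add(41, -58), Rational(1, 2)))))) = Add(-32990, Mul(-1, Add(-18, Mul(9, Pow(-17, Rational(1, 2)))))) = Add(-32990, Mul(-1, Add(-18, Mul(9, Mul(I, Pow(17, Rational(1, 2))))))) = Add(-32990, Mul(-1, Add(-18, Mul(9, I, Pow(17, Rational(1, 2)))))) = Add(-32990, Add(18, Mul(-9, I, Pow(17, Rational(1, 2))))) = Add(-32972, Mul(-9, I, Pow(17, Rational(1, 2))))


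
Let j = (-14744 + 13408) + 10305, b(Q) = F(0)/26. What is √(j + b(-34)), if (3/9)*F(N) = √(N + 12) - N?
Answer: √(1515761 + 39*√3)/13 ≈ 94.707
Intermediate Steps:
F(N) = -3*N + 3*√(12 + N) (F(N) = 3*(√(N + 12) - N) = 3*(√(12 + N) - N) = -3*N + 3*√(12 + N))
b(Q) = 3*√3/13 (b(Q) = (-3*0 + 3*√(12 + 0))/26 = (0 + 3*√12)*(1/26) = (0 + 3*(2*√3))*(1/26) = (0 + 6*√3)*(1/26) = (6*√3)*(1/26) = 3*√3/13)
j = 8969 (j = -1336 + 10305 = 8969)
√(j + b(-34)) = √(8969 + 3*√3/13)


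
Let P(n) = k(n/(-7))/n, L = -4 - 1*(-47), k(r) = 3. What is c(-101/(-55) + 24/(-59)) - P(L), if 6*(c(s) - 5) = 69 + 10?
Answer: 4669/258 ≈ 18.097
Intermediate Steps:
L = 43 (L = -4 + 47 = 43)
P(n) = 3/n
c(s) = 109/6 (c(s) = 5 + (69 + 10)/6 = 5 + (1/6)*79 = 5 + 79/6 = 109/6)
c(-101/(-55) + 24/(-59)) - P(L) = 109/6 - 3/43 = 4669/258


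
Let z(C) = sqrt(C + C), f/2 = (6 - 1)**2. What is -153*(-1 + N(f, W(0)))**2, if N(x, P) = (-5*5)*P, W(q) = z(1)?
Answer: -191403 - 7650*sqrt(2) ≈ -2.0222e+5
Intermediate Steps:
f = 50 (f = 2*(6 - 1)**2 = 2*5**2 = 2*25 = 50)
z(C) = sqrt(2)*sqrt(C) (z(C) = sqrt(2*C) = sqrt(2)*sqrt(C))
W(q) = sqrt(2) (W(q) = sqrt(2)*sqrt(1) = sqrt(2)*1 = sqrt(2))
N(x, P) = -25*P
-153*(-1 + N(f, W(0)))**2 = -153*(-1 - 25*sqrt(2))**2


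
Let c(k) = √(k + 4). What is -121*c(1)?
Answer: -121*√5 ≈ -270.56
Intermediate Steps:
c(k) = √(4 + k)
-121*c(1) = -121*√(4 + 1) = -121*√5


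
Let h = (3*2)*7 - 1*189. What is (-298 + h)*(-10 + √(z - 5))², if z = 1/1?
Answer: -42720 + 17800*I ≈ -42720.0 + 17800.0*I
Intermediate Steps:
z = 1
h = -147 (h = 6*7 - 189 = 42 - 189 = -147)
(-298 + h)*(-10 + √(z - 5))² = (-298 - 147)*(-10 + √(1 - 5))² = -445*(-10 + √(-4))² = -445*(-10 + 2*I)²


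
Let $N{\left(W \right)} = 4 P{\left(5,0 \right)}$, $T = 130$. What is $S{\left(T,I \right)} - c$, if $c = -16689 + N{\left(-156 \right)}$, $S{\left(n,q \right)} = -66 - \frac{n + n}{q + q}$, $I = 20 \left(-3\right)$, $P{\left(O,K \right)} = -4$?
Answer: $\frac{99847}{6} \approx 16641.0$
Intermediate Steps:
$I = -60$
$S{\left(n,q \right)} = -66 - \frac{n}{q}$ ($S{\left(n,q \right)} = -66 - \frac{2 n}{2 q} = -66 - 2 n \frac{1}{2 q} = -66 - \frac{n}{q}$)
$N{\left(W \right)} = -16$ ($N{\left(W \right)} = 4 \left(-4\right) = -16$)
$c = -16705$ ($c = -16689 - 16 = -16705$)
$S{\left(T,I \right)} - c = \left(-66 - \frac{130}{-60}\right) - -16705 = \left(-66 - 130 \left(- \frac{1}{60}\right)\right) + 16705 = \left(-66 + \frac{13}{6}\right) + 16705 = - \frac{383}{6} + 16705 = \frac{99847}{6}$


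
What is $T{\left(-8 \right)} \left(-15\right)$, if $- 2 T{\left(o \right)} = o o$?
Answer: $480$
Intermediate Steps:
$T{\left(o \right)} = - \frac{o^{2}}{2}$ ($T{\left(o \right)} = - \frac{o o}{2} = - \frac{o^{2}}{2}$)
$T{\left(-8 \right)} \left(-15\right) = - \frac{\left(-8\right)^{2}}{2} \left(-15\right) = \left(- \frac{1}{2}\right) 64 \left(-15\right) = \left(-32\right) \left(-15\right) = 480$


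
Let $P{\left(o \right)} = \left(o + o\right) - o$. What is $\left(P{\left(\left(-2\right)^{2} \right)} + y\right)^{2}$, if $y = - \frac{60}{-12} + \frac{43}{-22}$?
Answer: $\frac{24025}{484} \approx 49.638$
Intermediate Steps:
$y = \frac{67}{22}$ ($y = \left(-60\right) \left(- \frac{1}{12}\right) + 43 \left(- \frac{1}{22}\right) = 5 - \frac{43}{22} = \frac{67}{22} \approx 3.0455$)
$P{\left(o \right)} = o$ ($P{\left(o \right)} = 2 o - o = o$)
$\left(P{\left(\left(-2\right)^{2} \right)} + y\right)^{2} = \left(\left(-2\right)^{2} + \frac{67}{22}\right)^{2} = \left(4 + \frac{67}{22}\right)^{2} = \left(\frac{155}{22}\right)^{2} = \frac{24025}{484}$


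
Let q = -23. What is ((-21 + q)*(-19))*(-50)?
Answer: -41800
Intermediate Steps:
((-21 + q)*(-19))*(-50) = ((-21 - 23)*(-19))*(-50) = -44*(-19)*(-50) = 836*(-50) = -41800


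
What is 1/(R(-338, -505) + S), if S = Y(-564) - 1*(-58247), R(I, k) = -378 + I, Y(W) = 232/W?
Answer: 141/8111813 ≈ 1.7382e-5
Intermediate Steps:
S = 8212769/141 (S = 232/(-564) - 1*(-58247) = 232*(-1/564) + 58247 = -58/141 + 58247 = 8212769/141 ≈ 58247.)
1/(R(-338, -505) + S) = 1/((-378 - 338) + 8212769/141) = 1/(-716 + 8212769/141) = 1/(8111813/141) = 141/8111813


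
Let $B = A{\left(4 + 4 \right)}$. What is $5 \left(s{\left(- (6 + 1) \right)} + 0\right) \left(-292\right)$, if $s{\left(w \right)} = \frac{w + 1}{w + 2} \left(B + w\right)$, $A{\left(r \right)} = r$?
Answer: $-1752$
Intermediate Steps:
$B = 8$ ($B = 4 + 4 = 8$)
$s{\left(w \right)} = \frac{\left(1 + w\right) \left(8 + w\right)}{2 + w}$ ($s{\left(w \right)} = \frac{w + 1}{w + 2} \left(8 + w\right) = \frac{1 + w}{2 + w} \left(8 + w\right) = \frac{\left(1 + w\right) \left(8 + w\right)}{2 + w}$)
$5 \left(s{\left(- (6 + 1) \right)} + 0\right) \left(-292\right) = 5 \left(\frac{8 + \left(- (6 + 1)\right)^{2} + 9 \left(- (6 + 1)\right)}{2 - \left(6 + 1\right)} + 0\right) \left(-292\right) = 5 \left(\frac{8 + \left(\left(-1\right) 7\right)^{2} + 9 \left(\left(-1\right) 7\right)}{2 - 7} + 0\right) \left(-292\right) = 5 \left(\frac{8 + \left(-7\right)^{2} + 9 \left(-7\right)}{2 - 7} + 0\right) \left(-292\right) = 5 \left(\frac{8 + 49 - 63}{-5} + 0\right) \left(-292\right) = 5 \left(\left(- \frac{1}{5}\right) \left(-6\right) + 0\right) \left(-292\right) = 5 \left(\frac{6}{5} + 0\right) \left(-292\right) = 5 \cdot \frac{6}{5} \left(-292\right) = 6 \left(-292\right) = -1752$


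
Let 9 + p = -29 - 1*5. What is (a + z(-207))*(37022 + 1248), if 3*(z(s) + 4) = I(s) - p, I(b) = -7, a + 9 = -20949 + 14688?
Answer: -239646740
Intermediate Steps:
a = -6270 (a = -9 + (-20949 + 14688) = -9 - 6261 = -6270)
p = -43 (p = -9 + (-29 - 1*5) = -9 + (-29 - 5) = -9 - 34 = -43)
z(s) = 8 (z(s) = -4 + (-7 - 1*(-43))/3 = -4 + (-7 + 43)/3 = -4 + (1/3)*36 = -4 + 12 = 8)
(a + z(-207))*(37022 + 1248) = (-6270 + 8)*(37022 + 1248) = -6262*38270 = -239646740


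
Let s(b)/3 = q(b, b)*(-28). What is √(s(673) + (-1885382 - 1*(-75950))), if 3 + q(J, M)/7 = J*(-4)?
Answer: 2*I*√56193 ≈ 474.1*I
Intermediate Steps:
q(J, M) = -21 - 28*J (q(J, M) = -21 + 7*(J*(-4)) = -21 + 7*(-4*J) = -21 - 28*J)
s(b) = 1764 + 2352*b (s(b) = 3*((-21 - 28*b)*(-28)) = 3*(588 + 784*b) = 1764 + 2352*b)
√(s(673) + (-1885382 - 1*(-75950))) = √((1764 + 2352*673) + (-1885382 - 1*(-75950))) = √((1764 + 1582896) + (-1885382 + 75950)) = √(1584660 - 1809432) = √(-224772) = 2*I*√56193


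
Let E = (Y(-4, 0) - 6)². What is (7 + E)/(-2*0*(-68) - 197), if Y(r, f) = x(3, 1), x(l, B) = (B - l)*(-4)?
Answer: -11/197 ≈ -0.055838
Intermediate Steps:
x(l, B) = -4*B + 4*l
Y(r, f) = 8 (Y(r, f) = -4*1 + 4*3 = -4 + 12 = 8)
E = 4 (E = (8 - 6)² = 2² = 4)
(7 + E)/(-2*0*(-68) - 197) = (7 + 4)/(-2*0*(-68) - 197) = 11/(0*(-68) - 197) = 11/(0 - 197) = 11/(-197) = 11*(-1/197) = -11/197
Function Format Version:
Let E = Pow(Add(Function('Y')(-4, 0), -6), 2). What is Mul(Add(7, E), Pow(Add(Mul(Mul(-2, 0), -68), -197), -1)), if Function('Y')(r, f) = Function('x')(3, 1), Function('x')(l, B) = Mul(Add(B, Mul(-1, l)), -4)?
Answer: Rational(-11, 197) ≈ -0.055838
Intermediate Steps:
Function('x')(l, B) = Add(Mul(-4, B), Mul(4, l))
Function('Y')(r, f) = 8 (Function('Y')(r, f) = Add(Mul(-4, 1), Mul(4, 3)) = Add(-4, 12) = 8)
E = 4 (E = Pow(Add(8, -6), 2) = Pow(2, 2) = 4)
Mul(Add(7, E), Pow(Add(Mul(Mul(-2, 0), -68), -197), -1)) = Mul(Add(7, 4), Pow(Add(Mul(Mul(-2, 0), -68), -197), -1)) = Mul(11, Pow(Add(Mul(0, -68), -197), -1)) = Mul(11, Pow(Add(0, -197), -1)) = Mul(11, Pow(-197, -1)) = Mul(11, Rational(-1, 197)) = Rational(-11, 197)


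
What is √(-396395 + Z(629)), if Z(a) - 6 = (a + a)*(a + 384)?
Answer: √877965 ≈ 937.00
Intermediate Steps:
Z(a) = 6 + 2*a*(384 + a) (Z(a) = 6 + (a + a)*(a + 384) = 6 + (2*a)*(384 + a) = 6 + 2*a*(384 + a))
√(-396395 + Z(629)) = √(-396395 + (6 + 2*629² + 768*629)) = √(-396395 + (6 + 2*395641 + 483072)) = √(-396395 + (6 + 791282 + 483072)) = √(-396395 + 1274360) = √877965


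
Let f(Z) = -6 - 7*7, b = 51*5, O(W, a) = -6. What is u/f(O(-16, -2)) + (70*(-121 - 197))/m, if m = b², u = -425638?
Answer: 369011822/47685 ≈ 7738.5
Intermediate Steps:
b = 255
m = 65025 (m = 255² = 65025)
f(Z) = -55 (f(Z) = -6 - 49 = -55)
u/f(O(-16, -2)) + (70*(-121 - 197))/m = -425638/(-55) + (70*(-121 - 197))/65025 = -425638*(-1/55) + (70*(-318))*(1/65025) = 425638/55 - 22260*1/65025 = 425638/55 - 1484/4335 = 369011822/47685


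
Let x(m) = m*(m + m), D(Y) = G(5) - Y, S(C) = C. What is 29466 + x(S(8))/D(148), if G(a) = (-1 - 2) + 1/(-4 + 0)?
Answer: 17826418/605 ≈ 29465.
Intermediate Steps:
G(a) = -13/4 (G(a) = -3 + 1/(-4) = -3 - ¼ = -13/4)
D(Y) = -13/4 - Y
x(m) = 2*m² (x(m) = m*(2*m) = 2*m²)
29466 + x(S(8))/D(148) = 29466 + (2*8²)/(-13/4 - 1*148) = 29466 + (2*64)/(-13/4 - 148) = 29466 + 128/(-605/4) = 29466 + 128*(-4/605) = 29466 - 512/605 = 17826418/605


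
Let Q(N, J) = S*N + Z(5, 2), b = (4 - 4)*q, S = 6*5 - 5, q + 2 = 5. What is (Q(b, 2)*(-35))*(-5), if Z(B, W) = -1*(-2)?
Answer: 350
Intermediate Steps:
q = 3 (q = -2 + 5 = 3)
Z(B, W) = 2
S = 25 (S = 30 - 5 = 25)
b = 0 (b = (4 - 4)*3 = 0*3 = 0)
Q(N, J) = 2 + 25*N (Q(N, J) = 25*N + 2 = 2 + 25*N)
(Q(b, 2)*(-35))*(-5) = ((2 + 25*0)*(-35))*(-5) = ((2 + 0)*(-35))*(-5) = (2*(-35))*(-5) = -70*(-5) = 350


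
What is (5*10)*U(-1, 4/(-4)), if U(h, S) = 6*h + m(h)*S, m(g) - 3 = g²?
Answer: -500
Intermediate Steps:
m(g) = 3 + g²
U(h, S) = 6*h + S*(3 + h²) (U(h, S) = 6*h + (3 + h²)*S = 6*h + S*(3 + h²))
(5*10)*U(-1, 4/(-4)) = (5*10)*(6*(-1) + (4/(-4))*(3 + (-1)²)) = 50*(-6 + (4*(-¼))*(3 + 1)) = 50*(-6 - 1*4) = 50*(-6 - 4) = 50*(-10) = -500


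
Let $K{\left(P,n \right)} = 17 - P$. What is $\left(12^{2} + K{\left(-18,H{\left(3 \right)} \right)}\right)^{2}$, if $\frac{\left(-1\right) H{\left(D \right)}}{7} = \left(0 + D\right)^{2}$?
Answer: $32041$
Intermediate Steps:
$H{\left(D \right)} = - 7 D^{2}$ ($H{\left(D \right)} = - 7 \left(0 + D\right)^{2} = - 7 D^{2}$)
$\left(12^{2} + K{\left(-18,H{\left(3 \right)} \right)}\right)^{2} = \left(12^{2} + \left(17 - -18\right)\right)^{2} = \left(144 + \left(17 + 18\right)\right)^{2} = \left(144 + 35\right)^{2} = 179^{2} = 32041$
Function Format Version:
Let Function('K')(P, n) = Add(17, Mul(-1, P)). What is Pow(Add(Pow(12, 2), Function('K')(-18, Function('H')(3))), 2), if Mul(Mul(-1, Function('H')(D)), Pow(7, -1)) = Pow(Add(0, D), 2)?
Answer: 32041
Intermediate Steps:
Function('H')(D) = Mul(-7, Pow(D, 2)) (Function('H')(D) = Mul(-7, Pow(Add(0, D), 2)) = Mul(-7, Pow(D, 2)))
Pow(Add(Pow(12, 2), Function('K')(-18, Function('H')(3))), 2) = Pow(Add(Pow(12, 2), Add(17, Mul(-1, -18))), 2) = Pow(Add(144, Add(17, 18)), 2) = Pow(Add(144, 35), 2) = Pow(179, 2) = 32041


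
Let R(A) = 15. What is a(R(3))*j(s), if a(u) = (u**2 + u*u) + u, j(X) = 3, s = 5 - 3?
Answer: 1395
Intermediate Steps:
s = 2
a(u) = u + 2*u**2 (a(u) = (u**2 + u**2) + u = 2*u**2 + u = u + 2*u**2)
a(R(3))*j(s) = (15*(1 + 2*15))*3 = (15*(1 + 30))*3 = (15*31)*3 = 465*3 = 1395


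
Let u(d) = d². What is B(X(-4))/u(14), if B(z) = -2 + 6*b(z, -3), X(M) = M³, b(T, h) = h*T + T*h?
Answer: 1151/98 ≈ 11.745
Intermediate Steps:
b(T, h) = 2*T*h (b(T, h) = T*h + T*h = 2*T*h)
B(z) = -2 - 36*z (B(z) = -2 + 6*(2*z*(-3)) = -2 + 6*(-6*z) = -2 - 36*z)
B(X(-4))/u(14) = (-2 - 36*(-4)³)/(14²) = (-2 - 36*(-64))/196 = (-2 + 2304)*(1/196) = 2302*(1/196) = 1151/98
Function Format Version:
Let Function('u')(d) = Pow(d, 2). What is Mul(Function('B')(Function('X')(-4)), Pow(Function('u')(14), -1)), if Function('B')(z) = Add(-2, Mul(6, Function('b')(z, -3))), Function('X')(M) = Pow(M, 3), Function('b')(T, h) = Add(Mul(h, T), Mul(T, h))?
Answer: Rational(1151, 98) ≈ 11.745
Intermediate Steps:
Function('b')(T, h) = Mul(2, T, h) (Function('b')(T, h) = Add(Mul(T, h), Mul(T, h)) = Mul(2, T, h))
Function('B')(z) = Add(-2, Mul(-36, z)) (Function('B')(z) = Add(-2, Mul(6, Mul(2, z, -3))) = Add(-2, Mul(6, Mul(-6, z))) = Add(-2, Mul(-36, z)))
Mul(Function('B')(Function('X')(-4)), Pow(Function('u')(14), -1)) = Mul(Add(-2, Mul(-36, Pow(-4, 3))), Pow(Pow(14, 2), -1)) = Mul(Add(-2, Mul(-36, -64)), Pow(196, -1)) = Mul(Add(-2, 2304), Rational(1, 196)) = Mul(2302, Rational(1, 196)) = Rational(1151, 98)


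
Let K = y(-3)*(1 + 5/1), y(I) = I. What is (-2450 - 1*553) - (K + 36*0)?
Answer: -2985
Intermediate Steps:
K = -18 (K = -3*(1 + 5/1) = -3*(1 + 5*1) = -3*(1 + 5) = -3*6 = -18)
(-2450 - 1*553) - (K + 36*0) = (-2450 - 1*553) - (-18 + 36*0) = (-2450 - 553) - (-18 + 0) = -3003 - 1*(-18) = -3003 + 18 = -2985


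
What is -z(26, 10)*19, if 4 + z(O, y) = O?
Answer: -418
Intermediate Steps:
z(O, y) = -4 + O
-z(26, 10)*19 = -(-4 + 26)*19 = -1*22*19 = -22*19 = -418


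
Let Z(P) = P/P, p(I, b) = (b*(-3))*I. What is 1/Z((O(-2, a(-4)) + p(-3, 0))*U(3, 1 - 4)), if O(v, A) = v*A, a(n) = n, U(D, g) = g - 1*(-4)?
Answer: 1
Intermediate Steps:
U(D, g) = 4 + g (U(D, g) = g + 4 = 4 + g)
p(I, b) = -3*I*b (p(I, b) = (-3*b)*I = -3*I*b)
O(v, A) = A*v
Z(P) = 1
1/Z((O(-2, a(-4)) + p(-3, 0))*U(3, 1 - 4)) = 1/1 = 1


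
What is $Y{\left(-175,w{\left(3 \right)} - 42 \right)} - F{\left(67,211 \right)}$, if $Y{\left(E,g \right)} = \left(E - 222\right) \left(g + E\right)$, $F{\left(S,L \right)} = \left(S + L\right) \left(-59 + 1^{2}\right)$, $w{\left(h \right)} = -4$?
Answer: $103861$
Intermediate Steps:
$F{\left(S,L \right)} = - 58 L - 58 S$ ($F{\left(S,L \right)} = \left(L + S\right) \left(-59 + 1\right) = \left(L + S\right) \left(-58\right) = - 58 L - 58 S$)
$Y{\left(E,g \right)} = \left(-222 + E\right) \left(E + g\right)$
$Y{\left(-175,w{\left(3 \right)} - 42 \right)} - F{\left(67,211 \right)} = \left(\left(-175\right)^{2} - -38850 - 222 \left(-4 - 42\right) - 175 \left(-4 - 42\right)\right) - \left(\left(-58\right) 211 - 3886\right) = \left(30625 + 38850 - 222 \left(-4 - 42\right) - 175 \left(-4 - 42\right)\right) - \left(-12238 - 3886\right) = \left(30625 + 38850 - -10212 - -8050\right) - -16124 = \left(30625 + 38850 + 10212 + 8050\right) + 16124 = 87737 + 16124 = 103861$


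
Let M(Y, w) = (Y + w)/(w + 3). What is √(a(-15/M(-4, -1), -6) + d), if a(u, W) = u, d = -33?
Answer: 3*I*√3 ≈ 5.1962*I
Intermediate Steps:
M(Y, w) = (Y + w)/(3 + w)
√(a(-15/M(-4, -1), -6) + d) = √(-15*(3 - 1)/(-4 - 1) - 33) = √(-15/(-5/2) - 33) = √(-15*(-⅖) - 33) = √(6 - 33) = √(-27) = 3*I*√3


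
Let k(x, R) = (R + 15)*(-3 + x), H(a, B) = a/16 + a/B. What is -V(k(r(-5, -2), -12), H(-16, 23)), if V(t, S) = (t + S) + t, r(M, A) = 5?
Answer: -237/23 ≈ -10.304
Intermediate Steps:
H(a, B) = a/16 + a/B (H(a, B) = a*(1/16) + a/B = a/16 + a/B)
k(x, R) = (-3 + x)*(15 + R) (k(x, R) = (15 + R)*(-3 + x) = (-3 + x)*(15 + R))
V(t, S) = S + 2*t (V(t, S) = (S + t) + t = S + 2*t)
-V(k(r(-5, -2), -12), H(-16, 23)) = -(((1/16)*(-16) - 16/23) + 2*(-45 - 3*(-12) + 15*5 - 12*5)) = -((-1 - 16*1/23) + 2*(-45 + 36 + 75 - 60)) = -((-1 - 16/23) + 2*6) = -(-39/23 + 12) = -1*237/23 = -237/23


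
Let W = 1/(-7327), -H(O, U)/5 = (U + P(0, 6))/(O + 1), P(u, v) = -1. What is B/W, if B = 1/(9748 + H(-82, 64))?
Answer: -65943/87767 ≈ -0.75134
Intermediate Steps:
H(O, U) = -5*(-1 + U)/(1 + O) (H(O, U) = -5*(U - 1)/(O + 1) = -5*(-1 + U)/(1 + O))
W = -1/7327 ≈ -0.00013648
B = 9/87767 (B = 1/(9748 + 5*(1 - 1*64)/(1 - 82)) = 1/(9748 + 5*(1 - 64)/(-81)) = 1/(9748 + 5*(-1/81)*(-63)) = 1/(9748 + 35/9) = 1/(87767/9) = 9/87767 ≈ 0.00010254)
B/W = 9/(87767*(-1/7327)) = (9/87767)*(-7327) = -65943/87767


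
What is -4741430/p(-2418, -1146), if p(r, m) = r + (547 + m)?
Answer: 4741430/3017 ≈ 1571.6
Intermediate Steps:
p(r, m) = 547 + m + r
-4741430/p(-2418, -1146) = -4741430/(547 - 1146 - 2418) = -4741430/(-3017) = -4741430*(-1/3017) = 4741430/3017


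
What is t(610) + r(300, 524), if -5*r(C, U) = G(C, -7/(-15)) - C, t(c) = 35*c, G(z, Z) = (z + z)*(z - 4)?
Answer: -14110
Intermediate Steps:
G(z, Z) = 2*z*(-4 + z) (G(z, Z) = (2*z)*(-4 + z) = 2*z*(-4 + z))
r(C, U) = C/5 - 2*C*(-4 + C)/5 (r(C, U) = -(2*C*(-4 + C) - C)/5 = -(-C + 2*C*(-4 + C))/5 = C/5 - 2*C*(-4 + C)/5)
t(610) + r(300, 524) = 35*610 + (⅕)*300*(9 - 2*300) = 21350 + (⅕)*300*(9 - 600) = 21350 + (⅕)*300*(-591) = 21350 - 35460 = -14110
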